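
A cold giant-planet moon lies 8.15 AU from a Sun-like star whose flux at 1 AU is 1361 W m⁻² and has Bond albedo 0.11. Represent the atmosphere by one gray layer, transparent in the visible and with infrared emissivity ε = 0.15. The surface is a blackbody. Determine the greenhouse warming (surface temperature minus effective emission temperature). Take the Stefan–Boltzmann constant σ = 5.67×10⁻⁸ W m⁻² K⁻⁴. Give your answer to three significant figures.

1.86 kelvin

Irradiance scales as 1/d², so S = 1361 W m⁻² × (1/8.15)² = 20.49 W m⁻².
Effective emission temperature (TOA balance): σT_e⁴ = S(1−α)/4 = 4.559 W m⁻² → T_e = 94.69 K.
Surface balance with a leaky layer gives σT_s⁴ = σT_e⁴·2/(2−ε), so T_s = T_e·[2/(2−0.15)]^(1/4) = 96.56 K.
The atmosphere warms the surface by 1.864 K.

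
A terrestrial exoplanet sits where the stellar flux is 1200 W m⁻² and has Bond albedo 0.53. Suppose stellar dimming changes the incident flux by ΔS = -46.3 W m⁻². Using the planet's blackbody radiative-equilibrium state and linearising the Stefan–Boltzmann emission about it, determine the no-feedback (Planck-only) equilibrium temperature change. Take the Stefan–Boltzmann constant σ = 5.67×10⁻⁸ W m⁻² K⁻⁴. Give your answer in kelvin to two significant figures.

Reference equilibrium: T_e = [S(1−α)/(4σ)]^(1/4) = 223.3 K.
TOA radiative forcing: ΔF = (1−α)ΔS/4 = 0.47·(-46.3)/4 = -5.440 W m⁻².
Planck response: λ_P = 4σT_e³ = 4·5.67×10⁻⁸·(223.3)³ = 2.526 W m⁻²/K.
So ΔT₀ = -5.440/2.526 = -2.15 K.

-2.2 kelvin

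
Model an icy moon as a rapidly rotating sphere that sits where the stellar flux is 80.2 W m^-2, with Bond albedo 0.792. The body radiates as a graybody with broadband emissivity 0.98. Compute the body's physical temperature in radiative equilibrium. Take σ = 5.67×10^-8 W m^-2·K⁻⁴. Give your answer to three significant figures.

Absorbed flux (global mean): S(1−α)/4 = 80.20·0.208/4 = 4.170 W m^-2.
Radiative balance εσT⁴ = 4.170 gives T = [4.170/(0.98·σ)]^(1/4) = 93.08 K.

93.1 K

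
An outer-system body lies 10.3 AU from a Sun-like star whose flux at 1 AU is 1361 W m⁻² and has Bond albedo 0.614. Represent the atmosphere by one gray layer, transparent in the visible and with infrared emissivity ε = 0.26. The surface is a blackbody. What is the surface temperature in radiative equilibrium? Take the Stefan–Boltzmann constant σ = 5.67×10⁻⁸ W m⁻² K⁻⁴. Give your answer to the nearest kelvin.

71 K

Flux at the orbit: S = 1361/(10.3)² = 12.83 W m⁻².
The planet radiates to space at T_e = [S(1−α)/(4σ)]^(1/4) = 68.36 K.
The surface balance (absorbed SW + ε·downward IR = σT_s⁴) with T_a⁴ = T_s⁴/2 reduces to T_s = T_e·[2/(2−ε)]^¼ = 70.78 K.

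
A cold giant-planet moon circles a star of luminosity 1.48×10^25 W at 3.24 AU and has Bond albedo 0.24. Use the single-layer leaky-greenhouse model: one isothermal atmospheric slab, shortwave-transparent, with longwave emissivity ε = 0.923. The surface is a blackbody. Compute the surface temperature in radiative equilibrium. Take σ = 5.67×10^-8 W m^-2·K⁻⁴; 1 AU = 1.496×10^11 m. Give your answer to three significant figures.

Orbital distance: d = 3.24 AU = 4.847×10^11 m.
Spreading L over a sphere of radius d: S = 1.48×10^25/(4π·4.85×10^11²) = 5.013 W m^-2.
The planet radiates to space at T_e = [S(1−α)/(4σ)]^(1/4) = 64.02 K.
The surface balance (absorbed SW + ε·downward IR = σT_s⁴) with T_a⁴ = T_s⁴/2 reduces to T_s = T_e·[2/(2−ε)]^¼ = 74.73 K.

74.7 kelvin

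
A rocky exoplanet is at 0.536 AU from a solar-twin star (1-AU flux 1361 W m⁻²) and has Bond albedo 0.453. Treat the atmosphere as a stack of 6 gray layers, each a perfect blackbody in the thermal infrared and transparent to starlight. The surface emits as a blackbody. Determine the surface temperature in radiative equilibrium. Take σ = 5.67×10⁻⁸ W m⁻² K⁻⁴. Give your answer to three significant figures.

532 K

By the inverse-square law, S = 1361/0.536² = 4737 W m⁻².
OLR = S(1−α)/4 = 647.8 W m⁻²; the top layer radiates at T_e = 326.9 K.
For an N-layer opaque stack, T_s⁴ = (N+1)T_e⁴, hence T_s = (7)^(1/4)×326.9 K = 531.8 K.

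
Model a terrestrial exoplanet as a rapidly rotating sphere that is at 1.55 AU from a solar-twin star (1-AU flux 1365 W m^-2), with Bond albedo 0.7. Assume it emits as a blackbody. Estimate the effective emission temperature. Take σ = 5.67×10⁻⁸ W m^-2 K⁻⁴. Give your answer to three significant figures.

166 K

By the inverse-square law, S = 1365/1.55² = 568.2 W m^-2.
The planet absorbs (1−α)S over its disc πR² and re-emits over 4πR², so the mean absorbed flux is (1−0.7)·568.2/4 = 42.61 W m^-2.
In equilibrium σT⁴ equals this, so T = 165.6 K.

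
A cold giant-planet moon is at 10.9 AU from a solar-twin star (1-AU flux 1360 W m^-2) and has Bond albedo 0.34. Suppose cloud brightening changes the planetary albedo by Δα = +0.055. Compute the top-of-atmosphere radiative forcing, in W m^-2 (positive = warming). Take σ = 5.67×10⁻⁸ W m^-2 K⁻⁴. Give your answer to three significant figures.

Flux at the orbit: S = 1360/(10.9)² = 11.45 W m^-2.
TOA radiative forcing: ΔF = −S·Δα/4 = −11.45·(+0.055)/4 = -0.1574 W m^-2.

-0.157 W m^-2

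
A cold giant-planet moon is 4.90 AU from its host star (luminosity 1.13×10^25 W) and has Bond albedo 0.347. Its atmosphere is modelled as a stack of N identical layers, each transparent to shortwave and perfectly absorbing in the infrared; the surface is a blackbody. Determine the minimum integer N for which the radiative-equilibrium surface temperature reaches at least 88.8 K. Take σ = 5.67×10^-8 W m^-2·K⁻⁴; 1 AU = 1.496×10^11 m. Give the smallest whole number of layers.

12

Orbital distance: d = 4.90 AU = 7.330×10^11 m.
Spreading L over a sphere of radius d: S = 1.13×10^25/(4π·7.33×10^11²) = 1.673 W m^-2.
The effective emission temperature is T_e = [S(1−α)/(4σ)]^¼ = 46.85 K.
Since T_s⁴ = (N+1)T_e⁴, we need N ≥ (T_s/T_e)⁴ − 1 = 11.905.
The minimum whole number is N = 12.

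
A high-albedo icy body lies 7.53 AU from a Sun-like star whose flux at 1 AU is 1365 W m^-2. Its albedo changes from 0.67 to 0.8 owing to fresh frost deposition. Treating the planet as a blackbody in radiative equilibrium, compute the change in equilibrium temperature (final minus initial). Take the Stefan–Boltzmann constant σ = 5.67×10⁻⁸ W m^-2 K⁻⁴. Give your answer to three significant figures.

Irradiance scales as 1/d², so S = 1365 W m^-2 × (1/7.53)² = 24.07 W m^-2.
Initial: T₁ = [S(1−0.67)/(4σ)]^(1/4) = 76.93 K.
With α = 0.8, T₂ = 67.88 K.
ΔT = T₂ − T₁ = -9.053 K.

-9.05 K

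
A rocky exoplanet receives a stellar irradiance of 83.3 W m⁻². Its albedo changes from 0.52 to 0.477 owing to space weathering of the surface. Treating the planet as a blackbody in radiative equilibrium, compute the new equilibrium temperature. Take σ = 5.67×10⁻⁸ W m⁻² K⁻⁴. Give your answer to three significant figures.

T₂ = [S(1−α₂)/(4σ)]^(1/4) = [83.30·0.523/(4σ)]^(1/4) = 117.7 K.

118 kelvin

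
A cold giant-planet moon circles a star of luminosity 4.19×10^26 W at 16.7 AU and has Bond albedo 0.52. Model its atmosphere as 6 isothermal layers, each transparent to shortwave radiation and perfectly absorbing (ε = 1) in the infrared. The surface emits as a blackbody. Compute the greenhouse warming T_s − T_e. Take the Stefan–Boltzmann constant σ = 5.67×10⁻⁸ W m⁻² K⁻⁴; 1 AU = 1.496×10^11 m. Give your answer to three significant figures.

36.3 K

d = 16.7 × 1.496×10^11 m = 2.498×10^12 m.
S = L/(4πd²) = 5.342 W m⁻².
Top-of-atmosphere balance: σT_e⁴ = S(1−α)/4 = 0.6410 W m⁻² → T_e = 57.99 K.
Surface: T_s = (7)^¼·T_e = 94.32 K.
Warming: T_s − T_e = 36.33 K.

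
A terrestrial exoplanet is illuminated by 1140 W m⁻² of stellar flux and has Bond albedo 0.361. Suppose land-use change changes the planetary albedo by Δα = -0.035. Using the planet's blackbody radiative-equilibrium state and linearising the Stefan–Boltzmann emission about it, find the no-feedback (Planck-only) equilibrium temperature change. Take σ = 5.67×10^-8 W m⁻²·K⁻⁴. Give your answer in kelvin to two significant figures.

3.3 K

Reference equilibrium: T_e = [S(1−α)/(4σ)]^(1/4) = 238.1 K.
TOA radiative forcing: ΔF = −S·Δα/4 = −1140·(-0.035)/4 = 9.975 W m⁻².
Planck response: λ_P = 4σT_e³ = 4·5.67×10⁻⁸·(238.1)³ = 3.060 W m⁻²/K.
Hence the no-feedback warming is ΔF/(4σT_e³) = 3.26 K.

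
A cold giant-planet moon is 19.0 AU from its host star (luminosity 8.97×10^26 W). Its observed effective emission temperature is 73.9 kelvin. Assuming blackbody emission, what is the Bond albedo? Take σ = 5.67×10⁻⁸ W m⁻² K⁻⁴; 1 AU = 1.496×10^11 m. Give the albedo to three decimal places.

Orbital distance: d = 19.0 AU = 2.842×10^12 m.
S = L/(4πd²) = 8.835 W m⁻².
Rearranging the radiative balance, α = 1 − 4σT⁴/S.
σT⁴ = 1.691 W m⁻², so 4σT⁴ = 6.764 W m⁻².
Hence α = 1 − 6.764/8.835 = 0.2344.

0.234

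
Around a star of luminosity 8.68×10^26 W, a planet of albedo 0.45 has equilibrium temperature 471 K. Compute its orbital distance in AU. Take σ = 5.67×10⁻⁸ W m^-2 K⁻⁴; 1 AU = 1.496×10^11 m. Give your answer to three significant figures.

Required flux: S = 4σT⁴/(1−α) = 20290 W m^-2.
S = L/(4πd²) → d = √(L/4πS) = √(8.68×10^26/(4π·20290)) = 5.834×10^10 m = 0.3900 AU.

0.390 AU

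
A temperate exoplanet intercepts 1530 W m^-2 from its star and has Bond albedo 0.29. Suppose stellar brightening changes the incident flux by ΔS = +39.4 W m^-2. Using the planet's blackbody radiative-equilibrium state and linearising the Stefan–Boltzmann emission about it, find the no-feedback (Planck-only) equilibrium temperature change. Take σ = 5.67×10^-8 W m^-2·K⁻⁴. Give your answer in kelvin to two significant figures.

Reference equilibrium: T_e = [S(1−α)/(4σ)]^(1/4) = 263.1 K.
Only a fraction (1−α) is absorbed and it's spread over 4πR², so ΔF = (1−α)ΔS/4 = 6.993 W m^-2.
Linearising σT⁴ gives d(σT⁴)/dT = 4σT_e³ = 4.129 W m^-2 per K.
ΔT₀ = ΔF/λ_P = 6.993/4.129 = 1.69 K.

1.7 K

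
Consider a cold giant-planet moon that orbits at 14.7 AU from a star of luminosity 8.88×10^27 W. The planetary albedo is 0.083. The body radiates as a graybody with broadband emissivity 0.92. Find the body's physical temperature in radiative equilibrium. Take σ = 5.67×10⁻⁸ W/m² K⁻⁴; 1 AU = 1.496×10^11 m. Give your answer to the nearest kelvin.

d = 14.7 × 1.496×10^11 m = 2.199×10^12 m.
Flux at the orbit: S = L/(4πd²) = 8.88×10^27/(4π·(2.20×10^12)²) = 146.1 W/m².
Averaging over the sphere, the absorbed flux is S(1−α)/4 = 33.50 W/m².
Radiative balance εσT⁴ = 33.50 gives T = [33.50/(0.92·σ)]^(1/4) = 159.2 K.

159 kelvin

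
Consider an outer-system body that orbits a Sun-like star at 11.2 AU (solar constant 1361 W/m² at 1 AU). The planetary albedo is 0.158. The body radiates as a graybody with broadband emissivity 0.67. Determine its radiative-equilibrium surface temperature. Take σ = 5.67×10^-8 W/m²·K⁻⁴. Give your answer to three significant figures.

Irradiance scales as 1/d², so S = 1361 W/m² × (1/11.2)² = 10.85 W/m².
Averaging over the sphere, the absorbed flux is S(1−α)/4 = 2.284 W/m².
Radiative balance εσT⁴ = 2.284 gives T = [2.284/(0.67·σ)]^(1/4) = 88.06 K.

88.1 K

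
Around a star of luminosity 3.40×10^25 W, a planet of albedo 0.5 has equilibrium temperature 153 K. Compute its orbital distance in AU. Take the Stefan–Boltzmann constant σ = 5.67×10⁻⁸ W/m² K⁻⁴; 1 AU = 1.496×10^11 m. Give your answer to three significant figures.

0.697 AU

Energy balance gives S = 4σT⁴/(1−α) = 248.6 W/m².
Then d = [L/(4πS)]^(1/2) = 1.043×10^11 m, i.e. 0.6974 AU.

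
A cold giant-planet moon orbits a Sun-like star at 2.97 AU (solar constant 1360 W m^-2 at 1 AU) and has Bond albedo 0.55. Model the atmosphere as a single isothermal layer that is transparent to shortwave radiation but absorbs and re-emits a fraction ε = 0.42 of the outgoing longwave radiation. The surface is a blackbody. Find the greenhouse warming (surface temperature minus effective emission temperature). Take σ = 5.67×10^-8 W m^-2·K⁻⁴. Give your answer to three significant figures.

8.03 K

Flux at the orbit: S = 1360/(2.97)² = 154.2 W m^-2.
At the top of the atmosphere, σT_e⁴ = S(1−α)/4 = 17.35 W m^-2, giving T_e = 132.3 K.
For a single slab of emissivity ε, T_s⁴ = 2T_e⁴/(2−ε); thus T_s = 132.3·(1.266)^(1/4) = 140.3 K.
T_s − T_e = 140.3 − 132.3 = 8.028 K.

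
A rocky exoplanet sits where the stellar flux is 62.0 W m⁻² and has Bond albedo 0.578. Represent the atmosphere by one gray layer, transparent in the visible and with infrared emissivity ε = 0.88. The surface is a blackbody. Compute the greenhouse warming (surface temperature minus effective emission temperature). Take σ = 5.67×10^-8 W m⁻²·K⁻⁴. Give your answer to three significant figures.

16.2 kelvin

Effective emission temperature (TOA balance): σT_e⁴ = S(1−α)/4 = 6.541 W m⁻² → T_e = 103.6 K.
The surface balance (absorbed SW + ε·downward IR = σT_s⁴) with T_a⁴ = T_s⁴/2 reduces to T_s = T_e·[2/(2−ε)]^¼ = 119.8 K.
T_s − T_e = 119.8 − 103.6 = 16.17 K.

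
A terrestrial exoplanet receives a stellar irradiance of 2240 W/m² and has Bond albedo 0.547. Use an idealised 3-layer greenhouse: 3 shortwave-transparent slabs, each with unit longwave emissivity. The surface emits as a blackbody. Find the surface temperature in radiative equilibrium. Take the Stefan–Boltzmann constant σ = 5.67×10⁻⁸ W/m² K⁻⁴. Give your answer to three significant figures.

366 K

OLR = S(1−α)/4 = 253.7 W/m²; the top layer radiates at T_e = 258.6 K.
With N = 3 opaque layers, T_s = (N+1)^(1/4)·T_e = 4^(1/4)·258.6 = 365.8 K.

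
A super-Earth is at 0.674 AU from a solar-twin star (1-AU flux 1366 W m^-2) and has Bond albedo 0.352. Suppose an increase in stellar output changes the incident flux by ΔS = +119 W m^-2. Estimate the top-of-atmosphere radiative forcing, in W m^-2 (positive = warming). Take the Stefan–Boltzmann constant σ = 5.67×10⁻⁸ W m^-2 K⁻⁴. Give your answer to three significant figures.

19.3 W m^-2

Flux at the orbit: S = 1366/(0.674)² = 3007 W m^-2.
ΔF = Δ[S(1−α)]/4 = (1−0.352)·+119/4 = 19.28 W m^-2.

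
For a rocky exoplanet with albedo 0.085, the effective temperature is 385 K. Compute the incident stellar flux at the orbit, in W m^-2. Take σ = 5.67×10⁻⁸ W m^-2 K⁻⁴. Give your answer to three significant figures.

5450 W m^-2

From S(1−α)/4 = σT⁴: S = 4σT⁴/(1−α).
The emitted flux is σT⁴ = 1246 W m^-2.
S = 4·1246/0.915 = 5446 W m^-2.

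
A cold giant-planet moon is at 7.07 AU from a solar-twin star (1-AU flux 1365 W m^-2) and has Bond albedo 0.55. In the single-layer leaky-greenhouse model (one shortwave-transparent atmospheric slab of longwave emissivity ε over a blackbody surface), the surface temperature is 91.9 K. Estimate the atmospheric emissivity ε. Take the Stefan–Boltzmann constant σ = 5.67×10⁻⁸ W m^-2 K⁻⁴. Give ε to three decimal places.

Flux at the orbit: S = 1365/(7.07)² = 27.31 W m^-2.
TOA balance gives T_e = 85.80 K.
Since (2−ε)/2 = (T_e/T_s)⁴ = 0.7596, ε = 0.4807.

0.481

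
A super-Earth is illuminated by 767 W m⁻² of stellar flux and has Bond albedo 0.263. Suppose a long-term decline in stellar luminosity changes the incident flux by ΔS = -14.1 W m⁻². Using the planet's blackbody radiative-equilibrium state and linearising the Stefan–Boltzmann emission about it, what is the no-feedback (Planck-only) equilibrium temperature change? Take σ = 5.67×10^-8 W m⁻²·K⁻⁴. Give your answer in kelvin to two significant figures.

Reference equilibrium: T_e = [S(1−α)/(4σ)]^(1/4) = 223.4 K.
ΔF = Δ[S(1−α)]/4 = (1−0.263)·-14.1/4 = -2.598 W m⁻².
The Planck feedback parameter is 4σT_e³ = 2.530 W m⁻²/K.
Hence the no-feedback warming is ΔF/(4σT_e³) = -1.03 K.

-1.0 K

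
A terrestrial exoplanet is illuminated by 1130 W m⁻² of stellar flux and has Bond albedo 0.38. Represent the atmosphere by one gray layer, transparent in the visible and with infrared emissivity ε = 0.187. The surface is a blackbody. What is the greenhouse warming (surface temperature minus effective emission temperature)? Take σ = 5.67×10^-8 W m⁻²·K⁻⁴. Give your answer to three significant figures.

At the top of the atmosphere, σT_e⁴ = S(1−α)/4 = 175.2 W m⁻², giving T_e = 235.8 K.
The surface balance (absorbed SW + ε·downward IR = σT_s⁴) with T_a⁴ = T_s⁴/2 reduces to T_s = T_e·[2/(2−ε)]^¼ = 241.6 K.
The atmosphere warms the surface by 5.857 K.

5.86 K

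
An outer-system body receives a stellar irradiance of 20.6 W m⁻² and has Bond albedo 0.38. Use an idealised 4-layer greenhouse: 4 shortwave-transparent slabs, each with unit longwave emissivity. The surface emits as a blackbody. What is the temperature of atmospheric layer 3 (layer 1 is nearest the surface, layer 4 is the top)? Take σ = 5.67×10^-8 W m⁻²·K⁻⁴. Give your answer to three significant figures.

OLR = S(1−α)/4 = 3.193 W m⁻²; the top layer radiates at T_e = 86.63 K.
Each opaque layer satisfies 2T_j⁴ = T_{j−1}⁴ + T_{j+1}⁴, giving T_k⁴ = (N+1−k)T_e⁴.
T_3 = (2)^(1/4)·86.63 = 103.0 K.

103 K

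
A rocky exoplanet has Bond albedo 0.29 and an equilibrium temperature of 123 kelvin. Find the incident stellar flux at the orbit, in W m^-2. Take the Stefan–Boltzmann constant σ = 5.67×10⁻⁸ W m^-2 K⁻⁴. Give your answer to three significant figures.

73.1 W m^-2

Invert the energy balance for S: S = 4σT⁴/(1−α).
The emitted flux is σT⁴ = 12.98 W m^-2.
S = 4·12.98/0.71 = 73.11 W m^-2.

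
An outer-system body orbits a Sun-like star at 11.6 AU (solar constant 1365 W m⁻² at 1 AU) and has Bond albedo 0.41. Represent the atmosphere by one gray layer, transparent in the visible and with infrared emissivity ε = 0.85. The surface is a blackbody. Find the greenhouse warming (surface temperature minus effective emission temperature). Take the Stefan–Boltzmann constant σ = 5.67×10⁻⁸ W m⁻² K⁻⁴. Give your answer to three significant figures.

10.6 K

Flux at the orbit: S = 1365/(11.6)² = 10.14 W m⁻².
The planet radiates to space at T_e = [S(1−α)/(4σ)]^(1/4) = 71.67 K.
The surface balance (absorbed SW + ε·downward IR = σT_s⁴) with T_a⁴ = T_s⁴/2 reduces to T_s = T_e·[2/(2−ε)]^¼ = 82.31 K.
The atmosphere warms the surface by 10.63 K.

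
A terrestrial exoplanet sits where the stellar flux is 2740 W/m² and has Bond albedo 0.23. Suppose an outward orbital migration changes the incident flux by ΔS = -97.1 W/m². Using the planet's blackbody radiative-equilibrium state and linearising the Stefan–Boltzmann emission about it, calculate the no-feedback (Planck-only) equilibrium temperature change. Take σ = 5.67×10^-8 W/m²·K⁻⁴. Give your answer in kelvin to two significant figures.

-2.8 K

Unperturbed T_e = [2740·(1−0.23)/(4σ)]^¼ = 310.6 K.
TOA radiative forcing: ΔF = (1−α)ΔS/4 = 0.77·(-97.1)/4 = -18.69 W/m².
Linearising σT⁴ gives d(σT⁴)/dT = 4σT_e³ = 6.793 W/m² per K.
So ΔT₀ = -18.69/6.793 = -2.75 K.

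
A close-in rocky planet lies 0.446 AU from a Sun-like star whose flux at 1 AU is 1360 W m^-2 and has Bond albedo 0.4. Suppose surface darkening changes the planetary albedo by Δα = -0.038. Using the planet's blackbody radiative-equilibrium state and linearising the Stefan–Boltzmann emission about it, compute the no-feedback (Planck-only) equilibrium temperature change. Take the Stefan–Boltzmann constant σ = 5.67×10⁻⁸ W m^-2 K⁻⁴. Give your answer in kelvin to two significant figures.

5.8 K

By the inverse-square law, S = 1360/0.446² = 6837 W m^-2.
The baseline emission temperature is T_e = 366.7 K.
The change in absorbed flux is Δ[S(1−α)/4] = −SΔα/4 = 64.95 W m^-2.
The Planck feedback parameter is 4σT_e³ = 11.19 W m^-2/K.
Hence the no-feedback warming is ΔF/(4σT_e³) = 5.81 K.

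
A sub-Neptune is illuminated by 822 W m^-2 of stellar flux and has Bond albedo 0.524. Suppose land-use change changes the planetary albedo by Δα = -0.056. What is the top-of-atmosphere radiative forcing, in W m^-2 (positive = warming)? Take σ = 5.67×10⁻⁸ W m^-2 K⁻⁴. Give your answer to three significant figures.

11.5 W m^-2

The change in absorbed flux is Δ[S(1−α)/4] = −SΔα/4 = 11.51 W m^-2.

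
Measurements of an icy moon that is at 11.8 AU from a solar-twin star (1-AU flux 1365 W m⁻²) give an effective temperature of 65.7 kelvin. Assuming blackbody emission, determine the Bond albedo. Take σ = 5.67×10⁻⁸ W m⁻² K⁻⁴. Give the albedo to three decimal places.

Irradiance scales as 1/d², so S = 1365 W m⁻² × (1/11.8)² = 9.803 W m⁻².
From σT⁴ = S(1−α)/4 we invert for α: 1−α = 4σT⁴/S.
σT⁴ = 1.056 W m⁻², so 4σT⁴ = 4.226 W m⁻².
1−α = 4.226/9.803 = 0.4311, so α = 0.5689.

0.569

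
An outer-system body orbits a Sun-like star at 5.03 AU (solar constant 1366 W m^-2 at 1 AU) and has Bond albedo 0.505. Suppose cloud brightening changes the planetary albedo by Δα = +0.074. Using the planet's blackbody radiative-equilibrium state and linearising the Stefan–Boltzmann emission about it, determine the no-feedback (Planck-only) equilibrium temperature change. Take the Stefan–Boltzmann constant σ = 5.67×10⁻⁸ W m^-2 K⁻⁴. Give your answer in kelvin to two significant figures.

-3.9 kelvin

By the inverse-square law, S = 1366/5.03² = 53.99 W m^-2.
Reference equilibrium: T_e = [S(1−α)/(4σ)]^(1/4) = 104.2 K.
ΔF = −(S/4)Δα = −(53.99/4)×(+0.074) = -0.9988 W m^-2.
The Planck feedback parameter is 4σT_e³ = 0.2565 W m^-2/K.
So ΔT₀ = -0.9988/0.2565 = -3.89 K.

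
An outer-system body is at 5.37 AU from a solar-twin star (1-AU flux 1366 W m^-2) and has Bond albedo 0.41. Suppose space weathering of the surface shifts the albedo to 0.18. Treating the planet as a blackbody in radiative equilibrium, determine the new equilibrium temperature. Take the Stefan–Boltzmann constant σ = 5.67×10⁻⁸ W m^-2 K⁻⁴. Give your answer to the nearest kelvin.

114 K

Flux at the orbit: S = 1366/(5.37)² = 47.37 W m^-2.
With the new albedo, S(1−α₂)/4 = 9.711 W m^-2, so T₂ = 114.4 K.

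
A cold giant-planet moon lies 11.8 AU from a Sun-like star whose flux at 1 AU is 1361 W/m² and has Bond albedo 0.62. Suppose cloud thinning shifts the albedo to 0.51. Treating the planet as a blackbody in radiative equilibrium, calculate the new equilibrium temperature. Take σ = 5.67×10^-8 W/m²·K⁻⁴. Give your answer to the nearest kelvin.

68 kelvin

Flux at the orbit: S = 1361/(11.8)² = 9.774 W/m².
T₂ = [S(1−α₂)/(4σ)]^(1/4) = [9.774·0.49/(4σ)]^(1/4) = 67.79 K.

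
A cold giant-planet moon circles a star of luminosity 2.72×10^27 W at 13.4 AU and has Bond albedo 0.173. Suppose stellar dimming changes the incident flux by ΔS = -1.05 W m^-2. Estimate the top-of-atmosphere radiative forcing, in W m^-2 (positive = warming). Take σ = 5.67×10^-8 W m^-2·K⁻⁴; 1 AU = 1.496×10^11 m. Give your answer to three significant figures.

-0.217 W m^-2

Orbital distance: d = 13.4 AU = 2.005×10^12 m.
Flux at the orbit: S = L/(4πd²) = 2.72×10^27/(4π·(2.00×10^12)²) = 53.86 W m^-2.
Only a fraction (1−α) is absorbed and it's spread over 4πR², so ΔF = (1−α)ΔS/4 = -0.2171 W m^-2.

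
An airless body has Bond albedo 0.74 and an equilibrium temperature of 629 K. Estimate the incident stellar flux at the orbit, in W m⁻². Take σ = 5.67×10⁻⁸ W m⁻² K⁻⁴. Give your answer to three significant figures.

1.37×10^5 W m⁻²

Invert the energy balance for S: S = 4σT⁴/(1−α).
σT⁴ = 5.67×10⁻⁸·(629)⁴ = 8875 W m⁻².
So S = 4×8875/(1−0.74) = 1.365×10^5 W m⁻².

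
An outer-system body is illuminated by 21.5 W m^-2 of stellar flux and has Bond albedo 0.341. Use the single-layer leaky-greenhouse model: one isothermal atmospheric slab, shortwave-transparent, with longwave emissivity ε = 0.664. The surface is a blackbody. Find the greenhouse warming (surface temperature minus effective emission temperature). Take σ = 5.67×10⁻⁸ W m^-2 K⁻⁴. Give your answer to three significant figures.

9.44 kelvin

The planet radiates to space at T_e = [S(1−α)/(4σ)]^(1/4) = 88.90 K.
The surface balance (absorbed SW + ε·downward IR = σT_s⁴) with T_a⁴ = T_s⁴/2 reduces to T_s = T_e·[2/(2−ε)]^¼ = 98.34 K.
Greenhouse warming: T_s − T_e = 9.435 K.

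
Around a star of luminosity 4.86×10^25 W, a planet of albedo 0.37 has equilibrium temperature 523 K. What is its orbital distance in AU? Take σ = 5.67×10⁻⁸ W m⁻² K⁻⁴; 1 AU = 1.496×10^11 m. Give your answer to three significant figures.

Required flux: S = 4σT⁴/(1−α) = 26930 W m⁻².
S = L/(4πd²) → d = √(L/4πS) = √(4.86×10^25/(4π·26930)) = 1.198×10^10 m = 0.08010 AU.

0.0801 AU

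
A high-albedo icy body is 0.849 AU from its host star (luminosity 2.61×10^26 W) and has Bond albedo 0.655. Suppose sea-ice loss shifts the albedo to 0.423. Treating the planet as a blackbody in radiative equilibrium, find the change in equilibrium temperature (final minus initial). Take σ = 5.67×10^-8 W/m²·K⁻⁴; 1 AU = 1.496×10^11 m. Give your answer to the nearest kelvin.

d = 0.849 × 1.496×10^11 m = 1.270×10^11 m.
S = L/(4πd²) = 1288 W/m².
Initial: T₁ = [S(1−0.655)/(4σ)]^(1/4) = 210.4 K.
After:  T₂ = [1288·0.577/(4σ)]^(1/4) = 239.2 K.
Change: 239.2 − 210.4 = 28.86 K.

29 K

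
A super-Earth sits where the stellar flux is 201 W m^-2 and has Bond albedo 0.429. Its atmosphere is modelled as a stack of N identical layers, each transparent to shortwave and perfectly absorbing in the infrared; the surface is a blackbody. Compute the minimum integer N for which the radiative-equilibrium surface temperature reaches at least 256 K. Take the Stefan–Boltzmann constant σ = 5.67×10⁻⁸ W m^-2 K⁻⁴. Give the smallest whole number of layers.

The effective emission temperature is T_e = [S(1−α)/(4σ)]^¼ = 150.0 K.
T_s = (N+1)^(1/4)·T_e ≥ 256 K requires N+1 ≥ (T_s/T_e)⁴ = (256/150.0)⁴ = 8.487.
So N ≥ 7.487; the smallest integer is N = 8.

8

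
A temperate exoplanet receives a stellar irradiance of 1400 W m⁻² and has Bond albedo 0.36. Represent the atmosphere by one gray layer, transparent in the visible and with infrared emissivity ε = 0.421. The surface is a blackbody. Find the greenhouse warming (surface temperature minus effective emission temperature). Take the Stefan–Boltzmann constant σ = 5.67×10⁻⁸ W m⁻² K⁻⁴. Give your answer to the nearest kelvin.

15 kelvin

Effective emission temperature (TOA balance): σT_e⁴ = S(1−α)/4 = 224.0 W m⁻² → T_e = 250.7 K.
The surface balance (absorbed SW + ε·downward IR = σT_s⁴) with T_a⁴ = T_s⁴/2 reduces to T_s = T_e·[2/(2−ε)]^¼ = 266.0 K.
T_s − T_e = 266.0 − 250.7 = 15.26 K.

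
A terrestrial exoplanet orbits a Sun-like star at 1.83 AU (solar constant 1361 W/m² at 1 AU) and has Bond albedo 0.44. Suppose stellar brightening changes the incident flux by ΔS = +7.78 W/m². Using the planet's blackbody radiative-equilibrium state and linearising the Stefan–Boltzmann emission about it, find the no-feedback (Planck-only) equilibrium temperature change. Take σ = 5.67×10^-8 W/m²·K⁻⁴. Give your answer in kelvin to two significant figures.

Flux at the orbit: S = 1361/(1.83)² = 406.4 W/m².
The baseline emission temperature is T_e = 178.0 K.
Only a fraction (1−α) is absorbed and it's spread over 4πR², so ΔF = (1−α)ΔS/4 = 1.089 W/m².
Planck response: λ_P = 4σT_e³ = 4·5.67×10⁻⁸·(178.0)³ = 1.279 W/m²/K.
Hence the no-feedback warming is ΔF/(4σT_e³) = 0.852 K.

0.85 K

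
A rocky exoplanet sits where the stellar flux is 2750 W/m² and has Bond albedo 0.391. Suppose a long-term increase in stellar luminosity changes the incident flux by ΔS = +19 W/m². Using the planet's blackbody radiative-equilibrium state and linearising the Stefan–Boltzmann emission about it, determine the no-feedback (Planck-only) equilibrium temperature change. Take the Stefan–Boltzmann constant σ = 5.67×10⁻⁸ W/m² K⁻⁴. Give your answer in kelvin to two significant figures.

The baseline emission temperature is T_e = 293.1 K.
TOA radiative forcing: ΔF = (1−α)ΔS/4 = 0.609·(+19)/4 = 2.893 W/m².
The Planck feedback parameter is 4σT_e³ = 5.713 W/m²/K.
So ΔT₀ = 2.893/5.713 = 0.506 K.

0.51 K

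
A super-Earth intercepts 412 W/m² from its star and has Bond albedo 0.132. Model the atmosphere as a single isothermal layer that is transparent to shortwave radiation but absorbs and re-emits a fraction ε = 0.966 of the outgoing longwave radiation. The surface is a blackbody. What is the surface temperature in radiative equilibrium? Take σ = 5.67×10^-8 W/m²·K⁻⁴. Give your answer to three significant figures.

235 K

Effective emission temperature (TOA balance): σT_e⁴ = S(1−α)/4 = 89.40 W/m² → T_e = 199.3 K.
For a single slab of emissivity ε, T_s⁴ = 2T_e⁴/(2−ε); thus T_s = 199.3·(1.934)^(1/4) = 235.0 K.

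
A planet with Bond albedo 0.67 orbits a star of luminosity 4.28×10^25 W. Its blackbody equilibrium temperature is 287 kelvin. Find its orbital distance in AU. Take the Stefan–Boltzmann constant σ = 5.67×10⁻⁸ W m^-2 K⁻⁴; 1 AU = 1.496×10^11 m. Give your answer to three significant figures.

Energy balance gives S = 4σT⁴/(1−α) = 4663 W m^-2.
From L = 4πd²S, d = √(4.28×10^25/(4π·4663)) = 2.703×10^10 m = 0.1807 AU.

0.181 AU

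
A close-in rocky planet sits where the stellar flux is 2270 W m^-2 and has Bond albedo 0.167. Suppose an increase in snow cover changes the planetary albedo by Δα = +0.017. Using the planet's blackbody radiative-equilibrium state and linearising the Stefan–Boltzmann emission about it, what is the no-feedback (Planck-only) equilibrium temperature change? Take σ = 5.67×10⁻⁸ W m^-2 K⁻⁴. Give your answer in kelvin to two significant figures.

Unperturbed T_e = [2270·(1−0.167)/(4σ)]^¼ = 302.2 K.
ΔF = −(S/4)Δα = −(2270/4)×(+0.017) = -9.648 W m^-2.
Planck response: λ_P = 4σT_e³ = 4·5.67×10⁻⁸·(302.2)³ = 6.258 W m^-2/K.
Hence the no-feedback warming is ΔF/(4σT_e³) = -1.54 K.

-1.5 kelvin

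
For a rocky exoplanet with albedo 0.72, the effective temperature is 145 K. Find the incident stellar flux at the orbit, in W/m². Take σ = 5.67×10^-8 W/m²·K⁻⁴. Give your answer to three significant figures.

From S(1−α)/4 = σT⁴: S = 4σT⁴/(1−α).
The emitted flux is σT⁴ = 25.06 W/m².
S = 4·25.06/0.28 = 358.1 W/m².

358 W/m²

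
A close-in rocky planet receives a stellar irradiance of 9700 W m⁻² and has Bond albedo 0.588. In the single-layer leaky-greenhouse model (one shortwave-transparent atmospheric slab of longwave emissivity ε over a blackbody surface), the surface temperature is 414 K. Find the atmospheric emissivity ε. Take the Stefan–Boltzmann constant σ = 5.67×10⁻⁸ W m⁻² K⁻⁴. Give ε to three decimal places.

Effective temperature: T_e = [S(1−α)/(4σ)]^(1/4) = 364.3 K.
Since (2−ε)/2 = (T_e/T_s)⁴ = 0.5998, ε = 0.8004.

0.800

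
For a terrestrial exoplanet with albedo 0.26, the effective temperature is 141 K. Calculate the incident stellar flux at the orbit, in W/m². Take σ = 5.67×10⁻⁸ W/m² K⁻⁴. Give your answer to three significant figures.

From S(1−α)/4 = σT⁴: S = 4σT⁴/(1−α).
σT⁴ = 5.67×10⁻⁸·(141)⁴ = 22.41 W/m².
S = 4·22.41/0.74 = 121.1 W/m².

121 W/m²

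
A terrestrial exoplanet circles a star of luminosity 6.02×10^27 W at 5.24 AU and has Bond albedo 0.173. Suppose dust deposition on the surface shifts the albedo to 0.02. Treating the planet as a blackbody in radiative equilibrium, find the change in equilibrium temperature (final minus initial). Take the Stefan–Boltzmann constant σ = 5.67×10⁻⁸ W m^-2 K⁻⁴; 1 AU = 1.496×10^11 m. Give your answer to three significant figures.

Orbital distance: d = 5.24 AU = 7.839×10^11 m.
Flux at the orbit: S = L/(4πd²) = 6.02×10^27/(4π·(7.84×10^11)²) = 779.6 W m^-2.
Before: T₁ = [779.6·0.827/(4σ)]^(1/4) = 230.9 K.
After:  T₂ = [779.6·0.98/(4σ)]^(1/4) = 240.9 K.
Change: 240.9 − 230.9 = 10.01 K.

10.0 K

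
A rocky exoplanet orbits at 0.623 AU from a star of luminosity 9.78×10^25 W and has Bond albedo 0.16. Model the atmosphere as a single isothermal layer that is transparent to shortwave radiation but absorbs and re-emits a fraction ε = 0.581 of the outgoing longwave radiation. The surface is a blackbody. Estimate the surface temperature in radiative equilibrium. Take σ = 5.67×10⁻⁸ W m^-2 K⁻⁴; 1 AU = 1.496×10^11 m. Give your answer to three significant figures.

262 K

Orbital distance: d = 0.623 AU = 9.320×10^10 m.
S = L/(4πd²) = 896.0 W m^-2.
The planet radiates to space at T_e = [S(1−α)/(4σ)]^(1/4) = 240.0 K.
The surface balance (absorbed SW + ε·downward IR = σT_s⁴) with T_a⁴ = T_s⁴/2 reduces to T_s = T_e·[2/(2−ε)]^¼ = 261.5 K.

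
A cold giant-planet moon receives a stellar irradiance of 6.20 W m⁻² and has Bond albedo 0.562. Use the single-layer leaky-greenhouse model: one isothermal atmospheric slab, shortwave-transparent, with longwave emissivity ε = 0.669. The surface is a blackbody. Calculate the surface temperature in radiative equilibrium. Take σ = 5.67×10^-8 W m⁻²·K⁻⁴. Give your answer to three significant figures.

65.1 kelvin

The planet radiates to space at T_e = [S(1−α)/(4σ)]^(1/4) = 58.82 K.
Surface balance with a leaky layer gives σT_s⁴ = σT_e⁴·2/(2−ε), so T_s = T_e·[2/(2−0.669)]^(1/4) = 65.13 K.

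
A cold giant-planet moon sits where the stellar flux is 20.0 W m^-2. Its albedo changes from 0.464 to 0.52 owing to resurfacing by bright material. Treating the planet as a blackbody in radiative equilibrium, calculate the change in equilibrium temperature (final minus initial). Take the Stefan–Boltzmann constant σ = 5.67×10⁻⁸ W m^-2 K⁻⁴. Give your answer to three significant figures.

With α = 0.464, T₁ = 82.92 K.
With α = 0.52, T₂ = 80.66 K.
Change: 80.66 − 82.92 = -2.256 K.

-2.26 K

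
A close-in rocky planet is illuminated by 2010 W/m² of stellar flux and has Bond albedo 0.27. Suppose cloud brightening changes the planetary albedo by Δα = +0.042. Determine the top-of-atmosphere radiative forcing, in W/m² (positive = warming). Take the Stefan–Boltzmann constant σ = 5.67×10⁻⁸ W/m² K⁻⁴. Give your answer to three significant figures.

-21.1 W/m²

ΔF = −(S/4)Δα = −(2010/4)×(+0.042) = -21.11 W/m².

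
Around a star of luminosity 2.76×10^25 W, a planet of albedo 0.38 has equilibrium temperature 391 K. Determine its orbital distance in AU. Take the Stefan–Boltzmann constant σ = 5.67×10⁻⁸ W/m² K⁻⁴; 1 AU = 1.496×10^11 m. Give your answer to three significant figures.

Required flux: S = 4σT⁴/(1−α) = 8550 W/m².
Then d = [L/(4πS)]^(1/2) = 1.603×10^10 m, i.e. 0.1071 AU.

0.107 AU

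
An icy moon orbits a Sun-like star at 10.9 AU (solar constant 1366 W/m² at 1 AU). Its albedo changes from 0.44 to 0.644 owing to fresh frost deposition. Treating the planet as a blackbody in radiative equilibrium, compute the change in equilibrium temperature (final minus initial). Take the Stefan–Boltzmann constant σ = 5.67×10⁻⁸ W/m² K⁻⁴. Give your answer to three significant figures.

-7.82 K

Flux at the orbit: S = 1366/(10.9)² = 11.50 W/m².
With α = 0.44, T₁ = 72.99 K.
Final:   T₂ = [S(1−0.644)/(4σ)]^(1/4) = 65.18 K.
Change: 65.18 − 72.99 = -7.816 K.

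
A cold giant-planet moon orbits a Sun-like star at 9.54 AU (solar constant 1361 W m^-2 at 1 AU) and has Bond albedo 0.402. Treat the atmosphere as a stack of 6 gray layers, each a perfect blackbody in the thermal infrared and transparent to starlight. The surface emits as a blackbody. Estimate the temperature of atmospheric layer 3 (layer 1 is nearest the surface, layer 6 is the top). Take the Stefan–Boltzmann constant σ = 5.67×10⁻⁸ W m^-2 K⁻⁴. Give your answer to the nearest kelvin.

Flux at the orbit: S = 1361/(9.54)² = 14.95 W m^-2.
OLR = S(1−α)/4 = 2.236 W m^-2; the top layer radiates at T_e = 79.24 K.
The net upward flux σT_e⁴ is constant between every pair of levels, so T_k⁴ = (N+1−k)T_e⁴.
T_3 = (4)^(1/4)·79.24 = 112.1 K.

112 K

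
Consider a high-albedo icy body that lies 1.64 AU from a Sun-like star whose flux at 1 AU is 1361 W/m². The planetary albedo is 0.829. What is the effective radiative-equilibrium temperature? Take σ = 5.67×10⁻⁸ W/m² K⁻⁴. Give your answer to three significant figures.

Irradiance scales as 1/d², so S = 1361 W/m² × (1/1.64)² = 506.0 W/m².
The planet absorbs (1−α)S over its disc πR² and re-emits over 4πR², so the mean absorbed flux is (1−0.829)·506.0/4 = 21.63 W/m².
Set σT⁴ = 21.63 → T = (21.63/σ)^(1/4) = 139.8 K.

140 kelvin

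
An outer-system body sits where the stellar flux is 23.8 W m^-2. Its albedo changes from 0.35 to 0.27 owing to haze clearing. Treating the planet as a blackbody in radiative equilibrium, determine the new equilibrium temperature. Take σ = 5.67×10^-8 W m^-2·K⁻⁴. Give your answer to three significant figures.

New equilibrium: T₂ = [(1−0.27)·23.80/(4σ)]^(1/4) = 93.55 K.

93.6 kelvin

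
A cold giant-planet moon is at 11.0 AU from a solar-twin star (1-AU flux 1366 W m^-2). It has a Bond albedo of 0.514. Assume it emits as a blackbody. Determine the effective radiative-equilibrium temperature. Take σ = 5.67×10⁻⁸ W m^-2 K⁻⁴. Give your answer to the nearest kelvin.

Flux at the orbit: S = 1366/(11.0)² = 11.29 W m^-2.
Averaging over the sphere, the absorbed flux is S(1−α)/4 = 1.372 W m^-2.
In equilibrium σT⁴ equals this, so T = 70.13 K.

70 kelvin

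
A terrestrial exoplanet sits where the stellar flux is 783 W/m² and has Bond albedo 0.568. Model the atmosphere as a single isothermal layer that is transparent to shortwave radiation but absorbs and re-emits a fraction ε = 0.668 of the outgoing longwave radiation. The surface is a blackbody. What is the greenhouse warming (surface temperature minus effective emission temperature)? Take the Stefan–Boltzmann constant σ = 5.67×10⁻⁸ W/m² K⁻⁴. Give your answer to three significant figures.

21.0 kelvin

Effective emission temperature (TOA balance): σT_e⁴ = S(1−α)/4 = 84.56 W/m² → T_e = 196.5 K.
The surface balance (absorbed SW + ε·downward IR = σT_s⁴) with T_a⁴ = T_s⁴/2 reduces to T_s = T_e·[2/(2−ε)]^¼ = 217.5 K.
The atmosphere warms the surface by 21.02 K.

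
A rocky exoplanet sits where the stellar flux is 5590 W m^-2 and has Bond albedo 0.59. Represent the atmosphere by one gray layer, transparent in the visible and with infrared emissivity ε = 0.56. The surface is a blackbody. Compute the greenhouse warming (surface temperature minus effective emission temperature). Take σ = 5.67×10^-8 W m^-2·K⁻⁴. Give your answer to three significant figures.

At the top of the atmosphere, σT_e⁴ = S(1−α)/4 = 573.0 W m^-2, giving T_e = 317.1 K.
For a single slab of emissivity ε, T_s⁴ = 2T_e⁴/(2−ε); thus T_s = 317.1·(1.389)^(1/4) = 344.2 K.
The atmosphere warms the surface by 27.14 K.

27.1 kelvin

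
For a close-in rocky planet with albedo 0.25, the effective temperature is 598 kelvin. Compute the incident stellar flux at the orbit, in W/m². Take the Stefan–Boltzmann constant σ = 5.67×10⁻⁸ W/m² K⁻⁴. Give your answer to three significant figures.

Invert the energy balance for S: S = 4σT⁴/(1−α).
σT⁴ = 5.67×10⁻⁸·(598)⁴ = 7251 W/m².
S = 4·7251/0.75 = 38670 W/m².

38700 W/m²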